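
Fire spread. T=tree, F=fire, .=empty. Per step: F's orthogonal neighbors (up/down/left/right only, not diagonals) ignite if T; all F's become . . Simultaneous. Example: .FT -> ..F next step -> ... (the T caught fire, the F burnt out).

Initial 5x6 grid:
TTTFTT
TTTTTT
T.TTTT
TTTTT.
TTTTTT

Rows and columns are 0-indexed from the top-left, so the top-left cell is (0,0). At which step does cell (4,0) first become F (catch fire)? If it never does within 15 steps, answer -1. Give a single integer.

Step 1: cell (4,0)='T' (+3 fires, +1 burnt)
Step 2: cell (4,0)='T' (+5 fires, +3 burnt)
Step 3: cell (4,0)='T' (+6 fires, +5 burnt)
Step 4: cell (4,0)='T' (+5 fires, +6 burnt)
Step 5: cell (4,0)='T' (+4 fires, +5 burnt)
Step 6: cell (4,0)='T' (+3 fires, +4 burnt)
Step 7: cell (4,0)='F' (+1 fires, +3 burnt)
  -> target ignites at step 7
Step 8: cell (4,0)='.' (+0 fires, +1 burnt)
  fire out at step 8

7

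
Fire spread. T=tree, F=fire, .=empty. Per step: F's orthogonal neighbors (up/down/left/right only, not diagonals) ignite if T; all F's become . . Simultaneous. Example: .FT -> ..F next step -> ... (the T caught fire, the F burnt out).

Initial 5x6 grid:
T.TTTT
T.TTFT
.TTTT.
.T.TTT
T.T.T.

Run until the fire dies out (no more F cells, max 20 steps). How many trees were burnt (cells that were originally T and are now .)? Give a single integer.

Step 1: +4 fires, +1 burnt (F count now 4)
Step 2: +5 fires, +4 burnt (F count now 5)
Step 3: +5 fires, +5 burnt (F count now 5)
Step 4: +1 fires, +5 burnt (F count now 1)
Step 5: +1 fires, +1 burnt (F count now 1)
Step 6: +0 fires, +1 burnt (F count now 0)
Fire out after step 6
Initially T: 20, now '.': 26
Total burnt (originally-T cells now '.'): 16

Answer: 16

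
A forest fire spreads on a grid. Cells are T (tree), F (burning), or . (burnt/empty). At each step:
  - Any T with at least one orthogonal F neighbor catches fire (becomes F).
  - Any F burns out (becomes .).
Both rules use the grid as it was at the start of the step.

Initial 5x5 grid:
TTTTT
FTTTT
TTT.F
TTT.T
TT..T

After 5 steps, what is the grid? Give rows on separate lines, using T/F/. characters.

Step 1: 5 trees catch fire, 2 burn out
  FTTTT
  .FTTF
  FTT..
  TTT.F
  TT..T
Step 2: 7 trees catch fire, 5 burn out
  .FTTF
  ..FF.
  .FT..
  FTT..
  TT..F
Step 3: 5 trees catch fire, 7 burn out
  ..FF.
  .....
  ..F..
  .FT..
  FT...
Step 4: 2 trees catch fire, 5 burn out
  .....
  .....
  .....
  ..F..
  .F...
Step 5: 0 trees catch fire, 2 burn out
  .....
  .....
  .....
  .....
  .....

.....
.....
.....
.....
.....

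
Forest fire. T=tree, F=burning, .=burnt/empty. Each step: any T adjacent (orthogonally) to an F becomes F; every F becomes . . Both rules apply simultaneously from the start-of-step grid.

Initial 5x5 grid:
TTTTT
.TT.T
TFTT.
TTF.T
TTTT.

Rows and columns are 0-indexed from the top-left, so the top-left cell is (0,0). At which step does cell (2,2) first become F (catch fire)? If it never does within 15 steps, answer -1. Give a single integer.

Step 1: cell (2,2)='F' (+5 fires, +2 burnt)
  -> target ignites at step 1
Step 2: cell (2,2)='.' (+6 fires, +5 burnt)
Step 3: cell (2,2)='.' (+3 fires, +6 burnt)
Step 4: cell (2,2)='.' (+1 fires, +3 burnt)
Step 5: cell (2,2)='.' (+1 fires, +1 burnt)
Step 6: cell (2,2)='.' (+1 fires, +1 burnt)
Step 7: cell (2,2)='.' (+0 fires, +1 burnt)
  fire out at step 7

1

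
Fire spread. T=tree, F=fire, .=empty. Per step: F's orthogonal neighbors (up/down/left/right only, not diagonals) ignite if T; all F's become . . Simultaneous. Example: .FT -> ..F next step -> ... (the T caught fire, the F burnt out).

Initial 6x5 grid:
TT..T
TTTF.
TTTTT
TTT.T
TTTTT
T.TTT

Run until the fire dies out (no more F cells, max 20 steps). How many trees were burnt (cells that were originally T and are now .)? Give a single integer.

Step 1: +2 fires, +1 burnt (F count now 2)
Step 2: +3 fires, +2 burnt (F count now 3)
Step 3: +5 fires, +3 burnt (F count now 5)
Step 4: +5 fires, +5 burnt (F count now 5)
Step 5: +5 fires, +5 burnt (F count now 5)
Step 6: +2 fires, +5 burnt (F count now 2)
Step 7: +1 fires, +2 burnt (F count now 1)
Step 8: +0 fires, +1 burnt (F count now 0)
Fire out after step 8
Initially T: 24, now '.': 29
Total burnt (originally-T cells now '.'): 23

Answer: 23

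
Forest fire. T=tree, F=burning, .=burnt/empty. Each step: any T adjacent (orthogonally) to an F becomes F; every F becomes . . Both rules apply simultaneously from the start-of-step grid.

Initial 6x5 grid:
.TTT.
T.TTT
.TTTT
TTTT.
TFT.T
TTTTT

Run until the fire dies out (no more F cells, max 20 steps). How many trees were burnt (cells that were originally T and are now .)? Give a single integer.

Step 1: +4 fires, +1 burnt (F count now 4)
Step 2: +5 fires, +4 burnt (F count now 5)
Step 3: +3 fires, +5 burnt (F count now 3)
Step 4: +3 fires, +3 burnt (F count now 3)
Step 5: +4 fires, +3 burnt (F count now 4)
Step 6: +3 fires, +4 burnt (F count now 3)
Step 7: +0 fires, +3 burnt (F count now 0)
Fire out after step 7
Initially T: 23, now '.': 29
Total burnt (originally-T cells now '.'): 22

Answer: 22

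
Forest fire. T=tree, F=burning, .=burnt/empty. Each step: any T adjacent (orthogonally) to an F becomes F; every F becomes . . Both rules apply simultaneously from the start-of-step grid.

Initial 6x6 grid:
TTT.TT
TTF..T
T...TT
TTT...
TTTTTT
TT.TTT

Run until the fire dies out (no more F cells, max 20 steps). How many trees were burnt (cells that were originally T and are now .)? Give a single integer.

Answer: 20

Derivation:
Step 1: +2 fires, +1 burnt (F count now 2)
Step 2: +2 fires, +2 burnt (F count now 2)
Step 3: +2 fires, +2 burnt (F count now 2)
Step 4: +1 fires, +2 burnt (F count now 1)
Step 5: +2 fires, +1 burnt (F count now 2)
Step 6: +3 fires, +2 burnt (F count now 3)
Step 7: +2 fires, +3 burnt (F count now 2)
Step 8: +1 fires, +2 burnt (F count now 1)
Step 9: +2 fires, +1 burnt (F count now 2)
Step 10: +2 fires, +2 burnt (F count now 2)
Step 11: +1 fires, +2 burnt (F count now 1)
Step 12: +0 fires, +1 burnt (F count now 0)
Fire out after step 12
Initially T: 25, now '.': 31
Total burnt (originally-T cells now '.'): 20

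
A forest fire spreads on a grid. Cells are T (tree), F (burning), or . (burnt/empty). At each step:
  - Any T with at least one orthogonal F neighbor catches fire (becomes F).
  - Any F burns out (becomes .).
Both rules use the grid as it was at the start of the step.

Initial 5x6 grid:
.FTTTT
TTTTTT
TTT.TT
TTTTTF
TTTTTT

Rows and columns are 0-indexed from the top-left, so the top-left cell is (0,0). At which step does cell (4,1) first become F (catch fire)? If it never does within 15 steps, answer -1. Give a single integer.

Step 1: cell (4,1)='T' (+5 fires, +2 burnt)
Step 2: cell (4,1)='T' (+8 fires, +5 burnt)
Step 3: cell (4,1)='T' (+9 fires, +8 burnt)
Step 4: cell (4,1)='F' (+3 fires, +9 burnt)
  -> target ignites at step 4
Step 5: cell (4,1)='.' (+1 fires, +3 burnt)
Step 6: cell (4,1)='.' (+0 fires, +1 burnt)
  fire out at step 6

4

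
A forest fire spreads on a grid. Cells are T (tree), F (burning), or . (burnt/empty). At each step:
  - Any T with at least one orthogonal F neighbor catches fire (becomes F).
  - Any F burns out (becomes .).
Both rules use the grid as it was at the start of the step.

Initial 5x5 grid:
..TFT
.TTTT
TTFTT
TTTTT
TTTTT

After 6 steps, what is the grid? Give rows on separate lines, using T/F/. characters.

Step 1: 7 trees catch fire, 2 burn out
  ..F.F
  .TFFT
  TF.FT
  TTFTT
  TTTTT
Step 2: 7 trees catch fire, 7 burn out
  .....
  .F..F
  F...F
  TF.FT
  TTFTT
Step 3: 4 trees catch fire, 7 burn out
  .....
  .....
  .....
  F...F
  TF.FT
Step 4: 2 trees catch fire, 4 burn out
  .....
  .....
  .....
  .....
  F...F
Step 5: 0 trees catch fire, 2 burn out
  .....
  .....
  .....
  .....
  .....
Step 6: 0 trees catch fire, 0 burn out
  .....
  .....
  .....
  .....
  .....

.....
.....
.....
.....
.....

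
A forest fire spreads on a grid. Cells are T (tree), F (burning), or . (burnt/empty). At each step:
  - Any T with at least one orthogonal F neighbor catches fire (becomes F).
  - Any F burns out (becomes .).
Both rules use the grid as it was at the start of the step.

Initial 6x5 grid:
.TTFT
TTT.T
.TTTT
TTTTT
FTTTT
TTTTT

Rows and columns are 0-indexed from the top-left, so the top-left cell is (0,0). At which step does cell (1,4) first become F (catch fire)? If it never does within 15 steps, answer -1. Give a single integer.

Step 1: cell (1,4)='T' (+5 fires, +2 burnt)
Step 2: cell (1,4)='F' (+6 fires, +5 burnt)
  -> target ignites at step 2
Step 3: cell (1,4)='.' (+7 fires, +6 burnt)
Step 4: cell (1,4)='.' (+6 fires, +7 burnt)
Step 5: cell (1,4)='.' (+1 fires, +6 burnt)
Step 6: cell (1,4)='.' (+0 fires, +1 burnt)
  fire out at step 6

2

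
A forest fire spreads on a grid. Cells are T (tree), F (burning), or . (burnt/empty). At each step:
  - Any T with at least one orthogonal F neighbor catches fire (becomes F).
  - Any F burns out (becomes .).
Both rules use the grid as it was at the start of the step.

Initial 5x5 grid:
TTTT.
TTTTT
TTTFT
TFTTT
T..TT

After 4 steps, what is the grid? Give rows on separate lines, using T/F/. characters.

Step 1: 7 trees catch fire, 2 burn out
  TTTT.
  TTTFT
  TFF.F
  F.FFT
  T..TT
Step 2: 8 trees catch fire, 7 burn out
  TTTF.
  TFF.F
  F....
  ....F
  F..FT
Step 3: 4 trees catch fire, 8 burn out
  TFF..
  F....
  .....
  .....
  ....F
Step 4: 1 trees catch fire, 4 burn out
  F....
  .....
  .....
  .....
  .....

F....
.....
.....
.....
.....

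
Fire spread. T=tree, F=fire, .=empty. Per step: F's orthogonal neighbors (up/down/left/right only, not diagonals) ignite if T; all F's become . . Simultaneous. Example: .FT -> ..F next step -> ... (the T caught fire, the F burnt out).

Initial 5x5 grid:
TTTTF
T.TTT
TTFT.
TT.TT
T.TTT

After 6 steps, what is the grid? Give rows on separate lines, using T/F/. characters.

Step 1: 5 trees catch fire, 2 burn out
  TTTF.
  T.FTF
  TF.F.
  TT.TT
  T.TTT
Step 2: 5 trees catch fire, 5 burn out
  TTF..
  T..F.
  F....
  TF.FT
  T.TTT
Step 3: 5 trees catch fire, 5 burn out
  TF...
  F....
  .....
  F...F
  T.TFT
Step 4: 4 trees catch fire, 5 burn out
  F....
  .....
  .....
  .....
  F.F.F
Step 5: 0 trees catch fire, 4 burn out
  .....
  .....
  .....
  .....
  .....
Step 6: 0 trees catch fire, 0 burn out
  .....
  .....
  .....
  .....
  .....

.....
.....
.....
.....
.....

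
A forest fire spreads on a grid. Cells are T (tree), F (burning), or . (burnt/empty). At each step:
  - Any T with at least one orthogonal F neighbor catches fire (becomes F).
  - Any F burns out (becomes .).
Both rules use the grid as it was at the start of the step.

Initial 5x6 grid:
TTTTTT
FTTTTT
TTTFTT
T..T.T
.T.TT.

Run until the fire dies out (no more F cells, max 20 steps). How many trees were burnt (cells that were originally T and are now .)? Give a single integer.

Answer: 21

Derivation:
Step 1: +7 fires, +2 burnt (F count now 7)
Step 2: +8 fires, +7 burnt (F count now 8)
Step 3: +5 fires, +8 burnt (F count now 5)
Step 4: +1 fires, +5 burnt (F count now 1)
Step 5: +0 fires, +1 burnt (F count now 0)
Fire out after step 5
Initially T: 22, now '.': 29
Total burnt (originally-T cells now '.'): 21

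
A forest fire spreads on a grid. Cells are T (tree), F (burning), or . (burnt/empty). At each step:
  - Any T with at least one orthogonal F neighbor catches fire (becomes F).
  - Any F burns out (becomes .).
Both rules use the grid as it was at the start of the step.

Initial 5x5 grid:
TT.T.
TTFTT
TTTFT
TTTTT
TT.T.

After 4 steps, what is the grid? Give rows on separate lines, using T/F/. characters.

Step 1: 5 trees catch fire, 2 burn out
  TT.T.
  TF.FT
  TTF.F
  TTTFT
  TT.T.
Step 2: 8 trees catch fire, 5 burn out
  TF.F.
  F...F
  TF...
  TTF.F
  TT.F.
Step 3: 3 trees catch fire, 8 burn out
  F....
  .....
  F....
  TF...
  TT...
Step 4: 2 trees catch fire, 3 burn out
  .....
  .....
  .....
  F....
  TF...

.....
.....
.....
F....
TF...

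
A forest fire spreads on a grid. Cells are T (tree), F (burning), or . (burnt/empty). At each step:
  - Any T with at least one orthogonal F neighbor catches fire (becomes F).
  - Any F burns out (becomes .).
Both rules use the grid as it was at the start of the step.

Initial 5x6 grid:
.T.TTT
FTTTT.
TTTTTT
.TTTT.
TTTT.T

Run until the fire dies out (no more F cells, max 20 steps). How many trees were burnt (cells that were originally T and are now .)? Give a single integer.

Step 1: +2 fires, +1 burnt (F count now 2)
Step 2: +3 fires, +2 burnt (F count now 3)
Step 3: +3 fires, +3 burnt (F count now 3)
Step 4: +5 fires, +3 burnt (F count now 5)
Step 5: +5 fires, +5 burnt (F count now 5)
Step 6: +4 fires, +5 burnt (F count now 4)
Step 7: +0 fires, +4 burnt (F count now 0)
Fire out after step 7
Initially T: 23, now '.': 29
Total burnt (originally-T cells now '.'): 22

Answer: 22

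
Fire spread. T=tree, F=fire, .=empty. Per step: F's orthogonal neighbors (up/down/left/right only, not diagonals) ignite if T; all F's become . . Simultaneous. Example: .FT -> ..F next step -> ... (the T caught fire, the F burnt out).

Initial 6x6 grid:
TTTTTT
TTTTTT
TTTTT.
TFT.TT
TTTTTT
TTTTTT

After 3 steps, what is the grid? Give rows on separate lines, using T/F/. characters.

Step 1: 4 trees catch fire, 1 burn out
  TTTTTT
  TTTTTT
  TFTTT.
  F.F.TT
  TFTTTT
  TTTTTT
Step 2: 6 trees catch fire, 4 burn out
  TTTTTT
  TFTTTT
  F.FTT.
  ....TT
  F.FTTT
  TFTTTT
Step 3: 7 trees catch fire, 6 burn out
  TFTTTT
  F.FTTT
  ...FT.
  ....TT
  ...FTT
  F.FTTT

TFTTTT
F.FTTT
...FT.
....TT
...FTT
F.FTTT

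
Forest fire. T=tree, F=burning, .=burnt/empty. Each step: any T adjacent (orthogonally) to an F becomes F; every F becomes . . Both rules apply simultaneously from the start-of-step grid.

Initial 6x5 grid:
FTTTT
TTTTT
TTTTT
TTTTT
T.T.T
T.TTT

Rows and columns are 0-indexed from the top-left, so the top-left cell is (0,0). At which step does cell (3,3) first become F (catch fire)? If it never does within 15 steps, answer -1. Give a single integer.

Step 1: cell (3,3)='T' (+2 fires, +1 burnt)
Step 2: cell (3,3)='T' (+3 fires, +2 burnt)
Step 3: cell (3,3)='T' (+4 fires, +3 burnt)
Step 4: cell (3,3)='T' (+5 fires, +4 burnt)
Step 5: cell (3,3)='T' (+4 fires, +5 burnt)
Step 6: cell (3,3)='F' (+3 fires, +4 burnt)
  -> target ignites at step 6
Step 7: cell (3,3)='.' (+2 fires, +3 burnt)
Step 8: cell (3,3)='.' (+2 fires, +2 burnt)
Step 9: cell (3,3)='.' (+1 fires, +2 burnt)
Step 10: cell (3,3)='.' (+0 fires, +1 burnt)
  fire out at step 10

6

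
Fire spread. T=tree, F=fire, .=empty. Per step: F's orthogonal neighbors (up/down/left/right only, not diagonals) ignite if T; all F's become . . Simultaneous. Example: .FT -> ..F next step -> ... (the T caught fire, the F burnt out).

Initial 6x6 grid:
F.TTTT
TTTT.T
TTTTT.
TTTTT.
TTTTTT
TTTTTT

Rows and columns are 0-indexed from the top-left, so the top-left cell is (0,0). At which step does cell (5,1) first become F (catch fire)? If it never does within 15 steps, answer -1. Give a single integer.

Step 1: cell (5,1)='T' (+1 fires, +1 burnt)
Step 2: cell (5,1)='T' (+2 fires, +1 burnt)
Step 3: cell (5,1)='T' (+3 fires, +2 burnt)
Step 4: cell (5,1)='T' (+5 fires, +3 burnt)
Step 5: cell (5,1)='T' (+5 fires, +5 burnt)
Step 6: cell (5,1)='F' (+5 fires, +5 burnt)
  -> target ignites at step 6
Step 7: cell (5,1)='.' (+4 fires, +5 burnt)
Step 8: cell (5,1)='.' (+3 fires, +4 burnt)
Step 9: cell (5,1)='.' (+2 fires, +3 burnt)
Step 10: cell (5,1)='.' (+1 fires, +2 burnt)
Step 11: cell (5,1)='.' (+0 fires, +1 burnt)
  fire out at step 11

6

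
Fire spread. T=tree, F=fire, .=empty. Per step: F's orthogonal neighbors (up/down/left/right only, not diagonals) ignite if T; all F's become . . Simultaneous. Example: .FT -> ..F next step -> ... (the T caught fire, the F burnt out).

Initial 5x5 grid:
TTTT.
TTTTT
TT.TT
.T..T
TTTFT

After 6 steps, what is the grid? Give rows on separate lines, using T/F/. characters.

Step 1: 2 trees catch fire, 1 burn out
  TTTT.
  TTTTT
  TT.TT
  .T..T
  TTF.F
Step 2: 2 trees catch fire, 2 burn out
  TTTT.
  TTTTT
  TT.TT
  .T..F
  TF...
Step 3: 3 trees catch fire, 2 burn out
  TTTT.
  TTTTT
  TT.TF
  .F...
  F....
Step 4: 3 trees catch fire, 3 burn out
  TTTT.
  TTTTF
  TF.F.
  .....
  .....
Step 5: 3 trees catch fire, 3 burn out
  TTTT.
  TFTF.
  F....
  .....
  .....
Step 6: 4 trees catch fire, 3 burn out
  TFTF.
  F.F..
  .....
  .....
  .....

TFTF.
F.F..
.....
.....
.....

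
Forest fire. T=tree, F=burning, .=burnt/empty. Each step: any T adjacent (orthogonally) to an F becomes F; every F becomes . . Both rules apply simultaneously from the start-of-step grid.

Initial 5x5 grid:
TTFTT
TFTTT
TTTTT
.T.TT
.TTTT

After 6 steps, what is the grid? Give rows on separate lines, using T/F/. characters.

Step 1: 5 trees catch fire, 2 burn out
  TF.FT
  F.FTT
  TFTTT
  .T.TT
  .TTTT
Step 2: 6 trees catch fire, 5 burn out
  F...F
  ...FT
  F.FTT
  .F.TT
  .TTTT
Step 3: 3 trees catch fire, 6 burn out
  .....
  ....F
  ...FT
  ...TT
  .FTTT
Step 4: 3 trees catch fire, 3 burn out
  .....
  .....
  ....F
  ...FT
  ..FTT
Step 5: 2 trees catch fire, 3 burn out
  .....
  .....
  .....
  ....F
  ...FT
Step 6: 1 trees catch fire, 2 burn out
  .....
  .....
  .....
  .....
  ....F

.....
.....
.....
.....
....F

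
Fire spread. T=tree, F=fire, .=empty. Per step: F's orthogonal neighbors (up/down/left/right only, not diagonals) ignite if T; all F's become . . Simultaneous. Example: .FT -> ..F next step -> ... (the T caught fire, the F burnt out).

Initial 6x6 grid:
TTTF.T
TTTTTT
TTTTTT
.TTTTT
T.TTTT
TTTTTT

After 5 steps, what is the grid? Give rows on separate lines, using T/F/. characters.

Step 1: 2 trees catch fire, 1 burn out
  TTF..T
  TTTFTT
  TTTTTT
  .TTTTT
  T.TTTT
  TTTTTT
Step 2: 4 trees catch fire, 2 burn out
  TF...T
  TTF.FT
  TTTFTT
  .TTTTT
  T.TTTT
  TTTTTT
Step 3: 6 trees catch fire, 4 burn out
  F....T
  TF...F
  TTF.FT
  .TTFTT
  T.TTTT
  TTTTTT
Step 4: 7 trees catch fire, 6 burn out
  .....F
  F.....
  TF...F
  .TF.FT
  T.TFTT
  TTTTTT
Step 5: 6 trees catch fire, 7 burn out
  ......
  ......
  F.....
  .F...F
  T.F.FT
  TTTFTT

......
......
F.....
.F...F
T.F.FT
TTTFTT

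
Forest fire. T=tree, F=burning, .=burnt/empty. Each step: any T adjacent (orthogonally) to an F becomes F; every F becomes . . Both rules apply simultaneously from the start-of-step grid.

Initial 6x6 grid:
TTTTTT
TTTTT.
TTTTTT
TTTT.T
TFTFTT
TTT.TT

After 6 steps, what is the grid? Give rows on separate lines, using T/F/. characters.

Step 1: 6 trees catch fire, 2 burn out
  TTTTTT
  TTTTT.
  TTTTTT
  TFTF.T
  F.F.FT
  TFT.TT
Step 2: 8 trees catch fire, 6 burn out
  TTTTTT
  TTTTT.
  TFTFTT
  F.F..T
  .....F
  F.F.FT
Step 3: 7 trees catch fire, 8 burn out
  TTTTTT
  TFTFT.
  F.F.FT
  .....F
  ......
  .....F
Step 4: 6 trees catch fire, 7 burn out
  TFTFTT
  F.F.F.
  .....F
  ......
  ......
  ......
Step 5: 3 trees catch fire, 6 burn out
  F.F.FT
  ......
  ......
  ......
  ......
  ......
Step 6: 1 trees catch fire, 3 burn out
  .....F
  ......
  ......
  ......
  ......
  ......

.....F
......
......
......
......
......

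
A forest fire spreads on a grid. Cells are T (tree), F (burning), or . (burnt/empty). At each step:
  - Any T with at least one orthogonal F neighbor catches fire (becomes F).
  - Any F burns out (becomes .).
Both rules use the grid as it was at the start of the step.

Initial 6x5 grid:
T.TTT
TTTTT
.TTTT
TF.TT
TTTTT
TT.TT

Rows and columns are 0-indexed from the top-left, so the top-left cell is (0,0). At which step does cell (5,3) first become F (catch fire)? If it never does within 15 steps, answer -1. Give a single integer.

Step 1: cell (5,3)='T' (+3 fires, +1 burnt)
Step 2: cell (5,3)='T' (+5 fires, +3 burnt)
Step 3: cell (5,3)='T' (+5 fires, +5 burnt)
Step 4: cell (5,3)='F' (+7 fires, +5 burnt)
  -> target ignites at step 4
Step 5: cell (5,3)='.' (+4 fires, +7 burnt)
Step 6: cell (5,3)='.' (+1 fires, +4 burnt)
Step 7: cell (5,3)='.' (+0 fires, +1 burnt)
  fire out at step 7

4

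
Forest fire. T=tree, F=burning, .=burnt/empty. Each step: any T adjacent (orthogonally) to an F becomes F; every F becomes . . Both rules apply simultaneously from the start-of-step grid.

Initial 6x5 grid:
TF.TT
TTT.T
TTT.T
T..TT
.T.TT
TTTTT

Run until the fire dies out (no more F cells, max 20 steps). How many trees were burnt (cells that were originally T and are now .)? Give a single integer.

Answer: 8

Derivation:
Step 1: +2 fires, +1 burnt (F count now 2)
Step 2: +3 fires, +2 burnt (F count now 3)
Step 3: +2 fires, +3 burnt (F count now 2)
Step 4: +1 fires, +2 burnt (F count now 1)
Step 5: +0 fires, +1 burnt (F count now 0)
Fire out after step 5
Initially T: 22, now '.': 16
Total burnt (originally-T cells now '.'): 8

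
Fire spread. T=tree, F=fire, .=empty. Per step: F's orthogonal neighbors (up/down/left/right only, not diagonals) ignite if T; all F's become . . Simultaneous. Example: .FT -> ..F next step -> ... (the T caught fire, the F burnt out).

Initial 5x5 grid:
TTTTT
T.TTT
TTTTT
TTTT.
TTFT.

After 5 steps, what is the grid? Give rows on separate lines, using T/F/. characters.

Step 1: 3 trees catch fire, 1 burn out
  TTTTT
  T.TTT
  TTTTT
  TTFT.
  TF.F.
Step 2: 4 trees catch fire, 3 burn out
  TTTTT
  T.TTT
  TTFTT
  TF.F.
  F....
Step 3: 4 trees catch fire, 4 burn out
  TTTTT
  T.FTT
  TF.FT
  F....
  .....
Step 4: 4 trees catch fire, 4 burn out
  TTFTT
  T..FT
  F...F
  .....
  .....
Step 5: 4 trees catch fire, 4 burn out
  TF.FT
  F...F
  .....
  .....
  .....

TF.FT
F...F
.....
.....
.....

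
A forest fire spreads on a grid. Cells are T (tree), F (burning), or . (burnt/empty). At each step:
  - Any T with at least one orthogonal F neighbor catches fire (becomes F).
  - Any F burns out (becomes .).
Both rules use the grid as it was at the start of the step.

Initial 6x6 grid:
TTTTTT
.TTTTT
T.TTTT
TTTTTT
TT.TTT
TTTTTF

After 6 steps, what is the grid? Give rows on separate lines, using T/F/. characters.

Step 1: 2 trees catch fire, 1 burn out
  TTTTTT
  .TTTTT
  T.TTTT
  TTTTTT
  TT.TTF
  TTTTF.
Step 2: 3 trees catch fire, 2 burn out
  TTTTTT
  .TTTTT
  T.TTTT
  TTTTTF
  TT.TF.
  TTTF..
Step 3: 4 trees catch fire, 3 burn out
  TTTTTT
  .TTTTT
  T.TTTF
  TTTTF.
  TT.F..
  TTF...
Step 4: 4 trees catch fire, 4 burn out
  TTTTTT
  .TTTTF
  T.TTF.
  TTTF..
  TT....
  TF....
Step 5: 6 trees catch fire, 4 burn out
  TTTTTF
  .TTTF.
  T.TF..
  TTF...
  TF....
  F.....
Step 6: 5 trees catch fire, 6 burn out
  TTTTF.
  .TTF..
  T.F...
  TF....
  F.....
  ......

TTTTF.
.TTF..
T.F...
TF....
F.....
......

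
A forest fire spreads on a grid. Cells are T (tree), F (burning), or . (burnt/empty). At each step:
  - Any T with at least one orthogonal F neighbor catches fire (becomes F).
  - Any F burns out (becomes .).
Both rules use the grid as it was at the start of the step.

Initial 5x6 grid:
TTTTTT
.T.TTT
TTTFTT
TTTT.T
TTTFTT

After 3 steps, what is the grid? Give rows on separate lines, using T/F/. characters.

Step 1: 6 trees catch fire, 2 burn out
  TTTTTT
  .T.FTT
  TTF.FT
  TTTF.T
  TTF.FT
Step 2: 7 trees catch fire, 6 burn out
  TTTFTT
  .T..FT
  TF...F
  TTF..T
  TF...F
Step 3: 8 trees catch fire, 7 burn out
  TTF.FT
  .F...F
  F.....
  TF...F
  F.....

TTF.FT
.F...F
F.....
TF...F
F.....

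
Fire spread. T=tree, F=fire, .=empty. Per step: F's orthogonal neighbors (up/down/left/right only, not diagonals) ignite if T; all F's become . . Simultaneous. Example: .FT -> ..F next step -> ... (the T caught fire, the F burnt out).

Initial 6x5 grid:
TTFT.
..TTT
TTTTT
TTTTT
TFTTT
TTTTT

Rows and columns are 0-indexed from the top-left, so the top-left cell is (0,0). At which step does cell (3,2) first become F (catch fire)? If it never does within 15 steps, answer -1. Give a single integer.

Step 1: cell (3,2)='T' (+7 fires, +2 burnt)
Step 2: cell (3,2)='F' (+9 fires, +7 burnt)
  -> target ignites at step 2
Step 3: cell (3,2)='.' (+6 fires, +9 burnt)
Step 4: cell (3,2)='.' (+3 fires, +6 burnt)
Step 5: cell (3,2)='.' (+0 fires, +3 burnt)
  fire out at step 5

2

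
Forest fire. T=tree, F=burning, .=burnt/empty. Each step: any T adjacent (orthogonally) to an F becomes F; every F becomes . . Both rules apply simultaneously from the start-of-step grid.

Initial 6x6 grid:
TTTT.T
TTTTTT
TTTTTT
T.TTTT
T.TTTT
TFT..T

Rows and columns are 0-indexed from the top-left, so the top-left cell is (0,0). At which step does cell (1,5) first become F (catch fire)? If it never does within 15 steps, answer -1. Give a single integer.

Step 1: cell (1,5)='T' (+2 fires, +1 burnt)
Step 2: cell (1,5)='T' (+2 fires, +2 burnt)
Step 3: cell (1,5)='T' (+3 fires, +2 burnt)
Step 4: cell (1,5)='T' (+4 fires, +3 burnt)
Step 5: cell (1,5)='T' (+6 fires, +4 burnt)
Step 6: cell (1,5)='T' (+7 fires, +6 burnt)
Step 7: cell (1,5)='T' (+4 fires, +7 burnt)
Step 8: cell (1,5)='F' (+1 fires, +4 burnt)
  -> target ignites at step 8
Step 9: cell (1,5)='.' (+1 fires, +1 burnt)
Step 10: cell (1,5)='.' (+0 fires, +1 burnt)
  fire out at step 10

8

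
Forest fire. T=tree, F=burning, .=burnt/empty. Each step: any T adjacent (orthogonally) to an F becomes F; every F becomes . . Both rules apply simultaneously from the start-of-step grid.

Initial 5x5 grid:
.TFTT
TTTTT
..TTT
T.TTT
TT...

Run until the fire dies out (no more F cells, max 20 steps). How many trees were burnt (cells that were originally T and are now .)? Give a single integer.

Answer: 14

Derivation:
Step 1: +3 fires, +1 burnt (F count now 3)
Step 2: +4 fires, +3 burnt (F count now 4)
Step 3: +4 fires, +4 burnt (F count now 4)
Step 4: +2 fires, +4 burnt (F count now 2)
Step 5: +1 fires, +2 burnt (F count now 1)
Step 6: +0 fires, +1 burnt (F count now 0)
Fire out after step 6
Initially T: 17, now '.': 22
Total burnt (originally-T cells now '.'): 14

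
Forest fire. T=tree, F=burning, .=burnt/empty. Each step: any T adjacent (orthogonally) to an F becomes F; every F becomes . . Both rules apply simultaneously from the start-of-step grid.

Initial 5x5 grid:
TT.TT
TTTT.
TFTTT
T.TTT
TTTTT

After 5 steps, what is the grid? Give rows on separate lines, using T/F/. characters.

Step 1: 3 trees catch fire, 1 burn out
  TT.TT
  TFTT.
  F.FTT
  T.TTT
  TTTTT
Step 2: 6 trees catch fire, 3 burn out
  TF.TT
  F.FT.
  ...FT
  F.FTT
  TTTTT
Step 3: 6 trees catch fire, 6 burn out
  F..TT
  ...F.
  ....F
  ...FT
  FTFTT
Step 4: 4 trees catch fire, 6 burn out
  ...FT
  .....
  .....
  ....F
  .F.FT
Step 5: 2 trees catch fire, 4 burn out
  ....F
  .....
  .....
  .....
  ....F

....F
.....
.....
.....
....F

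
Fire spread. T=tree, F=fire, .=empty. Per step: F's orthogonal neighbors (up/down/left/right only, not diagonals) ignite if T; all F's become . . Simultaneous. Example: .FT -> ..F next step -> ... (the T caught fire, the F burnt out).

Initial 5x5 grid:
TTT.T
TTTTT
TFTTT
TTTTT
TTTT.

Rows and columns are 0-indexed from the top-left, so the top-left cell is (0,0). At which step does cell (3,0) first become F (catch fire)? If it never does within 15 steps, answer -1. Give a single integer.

Step 1: cell (3,0)='T' (+4 fires, +1 burnt)
Step 2: cell (3,0)='F' (+7 fires, +4 burnt)
  -> target ignites at step 2
Step 3: cell (3,0)='.' (+7 fires, +7 burnt)
Step 4: cell (3,0)='.' (+3 fires, +7 burnt)
Step 5: cell (3,0)='.' (+1 fires, +3 burnt)
Step 6: cell (3,0)='.' (+0 fires, +1 burnt)
  fire out at step 6

2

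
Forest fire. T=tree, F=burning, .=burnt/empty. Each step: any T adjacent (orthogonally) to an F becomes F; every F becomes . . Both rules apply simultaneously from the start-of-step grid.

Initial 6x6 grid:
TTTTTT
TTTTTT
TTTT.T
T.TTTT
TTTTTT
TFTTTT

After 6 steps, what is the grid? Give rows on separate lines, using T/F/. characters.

Step 1: 3 trees catch fire, 1 burn out
  TTTTTT
  TTTTTT
  TTTT.T
  T.TTTT
  TFTTTT
  F.FTTT
Step 2: 3 trees catch fire, 3 burn out
  TTTTTT
  TTTTTT
  TTTT.T
  T.TTTT
  F.FTTT
  ...FTT
Step 3: 4 trees catch fire, 3 burn out
  TTTTTT
  TTTTTT
  TTTT.T
  F.FTTT
  ...FTT
  ....FT
Step 4: 5 trees catch fire, 4 burn out
  TTTTTT
  TTTTTT
  FTFT.T
  ...FTT
  ....FT
  .....F
Step 5: 6 trees catch fire, 5 burn out
  TTTTTT
  FTFTTT
  .F.F.T
  ....FT
  .....F
  ......
Step 6: 5 trees catch fire, 6 burn out
  FTFTTT
  .F.FTT
  .....T
  .....F
  ......
  ......

FTFTTT
.F.FTT
.....T
.....F
......
......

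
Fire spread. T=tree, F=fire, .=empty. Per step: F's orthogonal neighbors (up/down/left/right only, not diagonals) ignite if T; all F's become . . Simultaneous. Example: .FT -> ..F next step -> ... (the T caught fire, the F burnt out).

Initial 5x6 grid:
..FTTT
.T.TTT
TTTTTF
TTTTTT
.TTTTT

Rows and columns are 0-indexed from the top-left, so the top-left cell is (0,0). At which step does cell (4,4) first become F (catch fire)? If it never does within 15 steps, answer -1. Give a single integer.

Step 1: cell (4,4)='T' (+4 fires, +2 burnt)
Step 2: cell (4,4)='T' (+7 fires, +4 burnt)
Step 3: cell (4,4)='F' (+3 fires, +7 burnt)
  -> target ignites at step 3
Step 4: cell (4,4)='.' (+3 fires, +3 burnt)
Step 5: cell (4,4)='.' (+4 fires, +3 burnt)
Step 6: cell (4,4)='.' (+2 fires, +4 burnt)
Step 7: cell (4,4)='.' (+0 fires, +2 burnt)
  fire out at step 7

3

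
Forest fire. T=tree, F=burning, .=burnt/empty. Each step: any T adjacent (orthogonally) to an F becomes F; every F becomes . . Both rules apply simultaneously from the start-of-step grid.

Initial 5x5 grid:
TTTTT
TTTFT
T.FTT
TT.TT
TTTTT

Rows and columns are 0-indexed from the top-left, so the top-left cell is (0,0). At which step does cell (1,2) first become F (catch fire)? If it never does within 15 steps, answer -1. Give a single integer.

Step 1: cell (1,2)='F' (+4 fires, +2 burnt)
  -> target ignites at step 1
Step 2: cell (1,2)='.' (+5 fires, +4 burnt)
Step 3: cell (1,2)='.' (+4 fires, +5 burnt)
Step 4: cell (1,2)='.' (+4 fires, +4 burnt)
Step 5: cell (1,2)='.' (+2 fires, +4 burnt)
Step 6: cell (1,2)='.' (+2 fires, +2 burnt)
Step 7: cell (1,2)='.' (+0 fires, +2 burnt)
  fire out at step 7

1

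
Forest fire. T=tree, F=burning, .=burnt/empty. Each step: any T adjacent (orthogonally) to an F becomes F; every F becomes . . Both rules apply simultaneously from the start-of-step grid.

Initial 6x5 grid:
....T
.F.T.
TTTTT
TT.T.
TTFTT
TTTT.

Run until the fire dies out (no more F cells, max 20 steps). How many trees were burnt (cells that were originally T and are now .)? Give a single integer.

Answer: 17

Derivation:
Step 1: +4 fires, +2 burnt (F count now 4)
Step 2: +8 fires, +4 burnt (F count now 8)
Step 3: +3 fires, +8 burnt (F count now 3)
Step 4: +2 fires, +3 burnt (F count now 2)
Step 5: +0 fires, +2 burnt (F count now 0)
Fire out after step 5
Initially T: 18, now '.': 29
Total burnt (originally-T cells now '.'): 17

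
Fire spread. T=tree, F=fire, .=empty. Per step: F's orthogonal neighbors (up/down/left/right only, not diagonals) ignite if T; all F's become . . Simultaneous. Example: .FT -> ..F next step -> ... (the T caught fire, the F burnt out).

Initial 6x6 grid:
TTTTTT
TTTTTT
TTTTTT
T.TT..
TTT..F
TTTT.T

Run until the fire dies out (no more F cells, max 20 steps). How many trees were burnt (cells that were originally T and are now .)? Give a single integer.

Step 1: +1 fires, +1 burnt (F count now 1)
Step 2: +0 fires, +1 burnt (F count now 0)
Fire out after step 2
Initially T: 29, now '.': 8
Total burnt (originally-T cells now '.'): 1

Answer: 1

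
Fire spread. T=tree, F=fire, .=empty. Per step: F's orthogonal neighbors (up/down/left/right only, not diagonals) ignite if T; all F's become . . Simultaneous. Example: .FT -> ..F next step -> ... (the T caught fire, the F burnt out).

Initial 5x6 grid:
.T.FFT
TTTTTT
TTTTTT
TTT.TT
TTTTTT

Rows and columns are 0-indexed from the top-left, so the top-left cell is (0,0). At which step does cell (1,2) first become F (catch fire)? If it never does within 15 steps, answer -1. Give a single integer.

Step 1: cell (1,2)='T' (+3 fires, +2 burnt)
Step 2: cell (1,2)='F' (+4 fires, +3 burnt)
  -> target ignites at step 2
Step 3: cell (1,2)='.' (+4 fires, +4 burnt)
Step 4: cell (1,2)='.' (+6 fires, +4 burnt)
Step 5: cell (1,2)='.' (+5 fires, +6 burnt)
Step 6: cell (1,2)='.' (+2 fires, +5 burnt)
Step 7: cell (1,2)='.' (+1 fires, +2 burnt)
Step 8: cell (1,2)='.' (+0 fires, +1 burnt)
  fire out at step 8

2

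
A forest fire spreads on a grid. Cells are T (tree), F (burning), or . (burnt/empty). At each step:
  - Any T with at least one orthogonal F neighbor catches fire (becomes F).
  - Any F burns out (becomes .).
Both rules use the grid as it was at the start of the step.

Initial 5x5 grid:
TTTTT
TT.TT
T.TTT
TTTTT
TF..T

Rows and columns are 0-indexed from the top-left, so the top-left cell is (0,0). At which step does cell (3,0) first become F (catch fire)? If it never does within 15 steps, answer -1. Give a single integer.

Step 1: cell (3,0)='T' (+2 fires, +1 burnt)
Step 2: cell (3,0)='F' (+2 fires, +2 burnt)
  -> target ignites at step 2
Step 3: cell (3,0)='.' (+3 fires, +2 burnt)
Step 4: cell (3,0)='.' (+3 fires, +3 burnt)
Step 5: cell (3,0)='.' (+5 fires, +3 burnt)
Step 6: cell (3,0)='.' (+3 fires, +5 burnt)
Step 7: cell (3,0)='.' (+2 fires, +3 burnt)
Step 8: cell (3,0)='.' (+0 fires, +2 burnt)
  fire out at step 8

2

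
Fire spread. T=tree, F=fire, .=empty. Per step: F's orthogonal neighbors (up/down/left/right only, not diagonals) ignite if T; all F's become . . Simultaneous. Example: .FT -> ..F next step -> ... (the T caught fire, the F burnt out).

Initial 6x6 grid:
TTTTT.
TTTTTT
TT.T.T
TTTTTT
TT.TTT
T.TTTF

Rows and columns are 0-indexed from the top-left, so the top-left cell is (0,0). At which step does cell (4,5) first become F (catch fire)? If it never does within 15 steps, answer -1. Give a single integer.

Step 1: cell (4,5)='F' (+2 fires, +1 burnt)
  -> target ignites at step 1
Step 2: cell (4,5)='.' (+3 fires, +2 burnt)
Step 3: cell (4,5)='.' (+4 fires, +3 burnt)
Step 4: cell (4,5)='.' (+2 fires, +4 burnt)
Step 5: cell (4,5)='.' (+3 fires, +2 burnt)
Step 6: cell (4,5)='.' (+3 fires, +3 burnt)
Step 7: cell (4,5)='.' (+5 fires, +3 burnt)
Step 8: cell (4,5)='.' (+4 fires, +5 burnt)
Step 9: cell (4,5)='.' (+3 fires, +4 burnt)
Step 10: cell (4,5)='.' (+1 fires, +3 burnt)
Step 11: cell (4,5)='.' (+0 fires, +1 burnt)
  fire out at step 11

1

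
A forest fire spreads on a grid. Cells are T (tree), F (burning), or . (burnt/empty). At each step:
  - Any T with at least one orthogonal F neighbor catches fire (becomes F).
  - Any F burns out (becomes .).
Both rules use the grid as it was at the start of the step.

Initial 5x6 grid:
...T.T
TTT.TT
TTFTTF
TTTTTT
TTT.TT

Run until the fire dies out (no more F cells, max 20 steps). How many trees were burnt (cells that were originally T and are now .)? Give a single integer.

Answer: 21

Derivation:
Step 1: +7 fires, +2 burnt (F count now 7)
Step 2: +9 fires, +7 burnt (F count now 9)
Step 3: +4 fires, +9 burnt (F count now 4)
Step 4: +1 fires, +4 burnt (F count now 1)
Step 5: +0 fires, +1 burnt (F count now 0)
Fire out after step 5
Initially T: 22, now '.': 29
Total burnt (originally-T cells now '.'): 21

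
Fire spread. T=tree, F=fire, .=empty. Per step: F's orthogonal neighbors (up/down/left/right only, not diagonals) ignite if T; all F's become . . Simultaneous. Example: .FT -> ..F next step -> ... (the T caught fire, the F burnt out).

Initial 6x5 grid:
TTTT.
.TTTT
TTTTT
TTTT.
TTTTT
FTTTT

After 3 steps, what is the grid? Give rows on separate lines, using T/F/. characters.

Step 1: 2 trees catch fire, 1 burn out
  TTTT.
  .TTTT
  TTTTT
  TTTT.
  FTTTT
  .FTTT
Step 2: 3 trees catch fire, 2 burn out
  TTTT.
  .TTTT
  TTTTT
  FTTT.
  .FTTT
  ..FTT
Step 3: 4 trees catch fire, 3 burn out
  TTTT.
  .TTTT
  FTTTT
  .FTT.
  ..FTT
  ...FT

TTTT.
.TTTT
FTTTT
.FTT.
..FTT
...FT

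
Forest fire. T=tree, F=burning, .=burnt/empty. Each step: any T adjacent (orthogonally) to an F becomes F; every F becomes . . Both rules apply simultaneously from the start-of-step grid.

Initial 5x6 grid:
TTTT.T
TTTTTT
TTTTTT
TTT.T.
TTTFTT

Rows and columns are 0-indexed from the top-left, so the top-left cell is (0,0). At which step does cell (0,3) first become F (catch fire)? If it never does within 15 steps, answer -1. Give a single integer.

Step 1: cell (0,3)='T' (+2 fires, +1 burnt)
Step 2: cell (0,3)='T' (+4 fires, +2 burnt)
Step 3: cell (0,3)='T' (+4 fires, +4 burnt)
Step 4: cell (0,3)='T' (+6 fires, +4 burnt)
Step 5: cell (0,3)='T' (+5 fires, +6 burnt)
Step 6: cell (0,3)='F' (+4 fires, +5 burnt)
  -> target ignites at step 6
Step 7: cell (0,3)='.' (+1 fires, +4 burnt)
Step 8: cell (0,3)='.' (+0 fires, +1 burnt)
  fire out at step 8

6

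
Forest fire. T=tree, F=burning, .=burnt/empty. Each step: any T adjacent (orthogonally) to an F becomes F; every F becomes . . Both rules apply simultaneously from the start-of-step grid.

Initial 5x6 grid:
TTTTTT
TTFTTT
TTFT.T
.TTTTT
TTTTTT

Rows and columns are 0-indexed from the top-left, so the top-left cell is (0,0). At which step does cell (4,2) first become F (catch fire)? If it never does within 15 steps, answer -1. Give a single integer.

Step 1: cell (4,2)='T' (+6 fires, +2 burnt)
Step 2: cell (4,2)='F' (+8 fires, +6 burnt)
  -> target ignites at step 2
Step 3: cell (4,2)='.' (+6 fires, +8 burnt)
Step 4: cell (4,2)='.' (+5 fires, +6 burnt)
Step 5: cell (4,2)='.' (+1 fires, +5 burnt)
Step 6: cell (4,2)='.' (+0 fires, +1 burnt)
  fire out at step 6

2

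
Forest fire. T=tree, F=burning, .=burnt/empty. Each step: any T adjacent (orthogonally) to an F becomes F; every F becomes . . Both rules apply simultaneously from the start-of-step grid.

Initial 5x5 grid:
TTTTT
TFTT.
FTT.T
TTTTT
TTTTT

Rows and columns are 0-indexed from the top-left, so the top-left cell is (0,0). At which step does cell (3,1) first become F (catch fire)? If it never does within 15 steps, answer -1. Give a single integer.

Step 1: cell (3,1)='T' (+5 fires, +2 burnt)
Step 2: cell (3,1)='F' (+6 fires, +5 burnt)
  -> target ignites at step 2
Step 3: cell (3,1)='.' (+3 fires, +6 burnt)
Step 4: cell (3,1)='.' (+3 fires, +3 burnt)
Step 5: cell (3,1)='.' (+2 fires, +3 burnt)
Step 6: cell (3,1)='.' (+2 fires, +2 burnt)
Step 7: cell (3,1)='.' (+0 fires, +2 burnt)
  fire out at step 7

2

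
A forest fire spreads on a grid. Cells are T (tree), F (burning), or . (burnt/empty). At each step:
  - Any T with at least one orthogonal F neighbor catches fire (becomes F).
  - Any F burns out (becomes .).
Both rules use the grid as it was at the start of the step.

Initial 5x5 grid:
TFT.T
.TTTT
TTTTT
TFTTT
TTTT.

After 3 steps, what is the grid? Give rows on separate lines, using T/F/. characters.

Step 1: 7 trees catch fire, 2 burn out
  F.F.T
  .FTTT
  TFTTT
  F.FTT
  TFTT.
Step 2: 6 trees catch fire, 7 burn out
  ....T
  ..FTT
  F.FTT
  ...FT
  F.FT.
Step 3: 4 trees catch fire, 6 burn out
  ....T
  ...FT
  ...FT
  ....F
  ...F.

....T
...FT
...FT
....F
...F.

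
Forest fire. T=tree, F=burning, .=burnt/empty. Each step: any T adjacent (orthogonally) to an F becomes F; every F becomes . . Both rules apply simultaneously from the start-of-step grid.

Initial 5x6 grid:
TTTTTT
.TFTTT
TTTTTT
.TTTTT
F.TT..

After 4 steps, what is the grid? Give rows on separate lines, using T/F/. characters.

Step 1: 4 trees catch fire, 2 burn out
  TTFTTT
  .F.FTT
  TTFTTT
  .TTTTT
  ..TT..
Step 2: 6 trees catch fire, 4 burn out
  TF.FTT
  ....FT
  TF.FTT
  .TFTTT
  ..TT..
Step 3: 8 trees catch fire, 6 burn out
  F...FT
  .....F
  F...FT
  .F.FTT
  ..FT..
Step 4: 4 trees catch fire, 8 burn out
  .....F
  ......
  .....F
  ....FT
  ...F..

.....F
......
.....F
....FT
...F..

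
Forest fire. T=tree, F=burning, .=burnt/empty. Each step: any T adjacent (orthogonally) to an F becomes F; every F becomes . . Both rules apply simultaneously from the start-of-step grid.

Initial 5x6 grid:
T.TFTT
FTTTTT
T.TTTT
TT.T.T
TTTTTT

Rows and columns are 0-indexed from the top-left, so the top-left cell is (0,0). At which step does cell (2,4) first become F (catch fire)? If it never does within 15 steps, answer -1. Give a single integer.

Step 1: cell (2,4)='T' (+6 fires, +2 burnt)
Step 2: cell (2,4)='T' (+5 fires, +6 burnt)
Step 3: cell (2,4)='F' (+6 fires, +5 burnt)
  -> target ignites at step 3
Step 4: cell (2,4)='.' (+3 fires, +6 burnt)
Step 5: cell (2,4)='.' (+3 fires, +3 burnt)
Step 6: cell (2,4)='.' (+1 fires, +3 burnt)
Step 7: cell (2,4)='.' (+0 fires, +1 burnt)
  fire out at step 7

3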